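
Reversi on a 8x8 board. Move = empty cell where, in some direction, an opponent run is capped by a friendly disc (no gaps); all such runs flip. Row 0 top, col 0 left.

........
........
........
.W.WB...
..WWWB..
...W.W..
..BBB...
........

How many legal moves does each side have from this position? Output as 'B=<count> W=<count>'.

-- B to move --
(2,0): flips 3 -> legal
(2,1): no bracket -> illegal
(2,2): no bracket -> illegal
(2,3): flips 3 -> legal
(2,4): no bracket -> illegal
(3,0): no bracket -> illegal
(3,2): flips 1 -> legal
(3,5): flips 2 -> legal
(4,0): no bracket -> illegal
(4,1): flips 3 -> legal
(4,6): flips 1 -> legal
(5,1): no bracket -> illegal
(5,2): flips 1 -> legal
(5,4): flips 1 -> legal
(5,6): no bracket -> illegal
(6,5): flips 1 -> legal
(6,6): no bracket -> illegal
B mobility = 9
-- W to move --
(2,3): no bracket -> illegal
(2,4): flips 1 -> legal
(2,5): flips 1 -> legal
(3,5): flips 2 -> legal
(3,6): no bracket -> illegal
(4,6): flips 1 -> legal
(5,1): no bracket -> illegal
(5,2): no bracket -> illegal
(5,4): no bracket -> illegal
(5,6): no bracket -> illegal
(6,1): no bracket -> illegal
(6,5): no bracket -> illegal
(7,1): flips 1 -> legal
(7,2): no bracket -> illegal
(7,3): flips 2 -> legal
(7,4): no bracket -> illegal
(7,5): flips 1 -> legal
W mobility = 7

Answer: B=9 W=7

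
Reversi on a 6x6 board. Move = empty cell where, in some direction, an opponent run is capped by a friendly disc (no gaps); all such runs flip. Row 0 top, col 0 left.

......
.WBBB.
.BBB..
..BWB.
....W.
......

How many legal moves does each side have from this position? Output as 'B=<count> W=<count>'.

Answer: B=6 W=5

Derivation:
-- B to move --
(0,0): flips 1 -> legal
(0,1): flips 1 -> legal
(0,2): no bracket -> illegal
(1,0): flips 1 -> legal
(2,0): no bracket -> illegal
(2,4): no bracket -> illegal
(3,5): no bracket -> illegal
(4,2): no bracket -> illegal
(4,3): flips 1 -> legal
(4,5): no bracket -> illegal
(5,3): no bracket -> illegal
(5,4): flips 1 -> legal
(5,5): flips 2 -> legal
B mobility = 6
-- W to move --
(0,1): no bracket -> illegal
(0,2): no bracket -> illegal
(0,3): flips 2 -> legal
(0,4): no bracket -> illegal
(0,5): no bracket -> illegal
(1,0): no bracket -> illegal
(1,5): flips 3 -> legal
(2,0): no bracket -> illegal
(2,4): flips 1 -> legal
(2,5): no bracket -> illegal
(3,0): no bracket -> illegal
(3,1): flips 2 -> legal
(3,5): flips 1 -> legal
(4,1): no bracket -> illegal
(4,2): no bracket -> illegal
(4,3): no bracket -> illegal
(4,5): no bracket -> illegal
W mobility = 5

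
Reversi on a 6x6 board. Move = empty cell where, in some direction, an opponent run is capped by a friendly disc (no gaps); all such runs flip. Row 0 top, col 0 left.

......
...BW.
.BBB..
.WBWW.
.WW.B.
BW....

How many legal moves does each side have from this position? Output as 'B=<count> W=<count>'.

-- B to move --
(0,3): no bracket -> illegal
(0,4): no bracket -> illegal
(0,5): flips 1 -> legal
(1,5): flips 1 -> legal
(2,0): no bracket -> illegal
(2,4): flips 1 -> legal
(2,5): no bracket -> illegal
(3,0): flips 1 -> legal
(3,5): flips 2 -> legal
(4,0): flips 1 -> legal
(4,3): flips 1 -> legal
(4,5): flips 1 -> legal
(5,2): flips 2 -> legal
(5,3): no bracket -> illegal
B mobility = 9
-- W to move --
(0,2): no bracket -> illegal
(0,3): flips 2 -> legal
(0,4): flips 2 -> legal
(1,0): no bracket -> illegal
(1,1): flips 2 -> legal
(1,2): flips 4 -> legal
(2,0): no bracket -> illegal
(2,4): no bracket -> illegal
(3,0): no bracket -> illegal
(3,5): no bracket -> illegal
(4,0): no bracket -> illegal
(4,3): no bracket -> illegal
(4,5): no bracket -> illegal
(5,3): no bracket -> illegal
(5,4): flips 1 -> legal
(5,5): flips 1 -> legal
W mobility = 6

Answer: B=9 W=6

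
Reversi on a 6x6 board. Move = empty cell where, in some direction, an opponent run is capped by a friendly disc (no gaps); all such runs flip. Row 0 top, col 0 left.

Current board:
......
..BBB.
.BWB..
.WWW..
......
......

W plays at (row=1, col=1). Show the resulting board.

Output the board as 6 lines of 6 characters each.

Answer: ......
.WBBB.
.WWB..
.WWW..
......
......

Derivation:
Place W at (1,1); scan 8 dirs for brackets.
Dir NW: first cell '.' (not opp) -> no flip
Dir N: first cell '.' (not opp) -> no flip
Dir NE: first cell '.' (not opp) -> no flip
Dir W: first cell '.' (not opp) -> no flip
Dir E: opp run (1,2) (1,3) (1,4), next='.' -> no flip
Dir SW: first cell '.' (not opp) -> no flip
Dir S: opp run (2,1) capped by W -> flip
Dir SE: first cell 'W' (not opp) -> no flip
All flips: (2,1)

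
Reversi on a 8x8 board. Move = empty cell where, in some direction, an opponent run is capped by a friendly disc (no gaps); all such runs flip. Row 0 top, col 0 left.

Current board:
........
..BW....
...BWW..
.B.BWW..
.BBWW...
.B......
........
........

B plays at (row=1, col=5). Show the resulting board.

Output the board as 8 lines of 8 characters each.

Answer: ........
..BW.B..
...BBW..
.B.BWW..
.BBWW...
.B......
........
........

Derivation:
Place B at (1,5); scan 8 dirs for brackets.
Dir NW: first cell '.' (not opp) -> no flip
Dir N: first cell '.' (not opp) -> no flip
Dir NE: first cell '.' (not opp) -> no flip
Dir W: first cell '.' (not opp) -> no flip
Dir E: first cell '.' (not opp) -> no flip
Dir SW: opp run (2,4) capped by B -> flip
Dir S: opp run (2,5) (3,5), next='.' -> no flip
Dir SE: first cell '.' (not opp) -> no flip
All flips: (2,4)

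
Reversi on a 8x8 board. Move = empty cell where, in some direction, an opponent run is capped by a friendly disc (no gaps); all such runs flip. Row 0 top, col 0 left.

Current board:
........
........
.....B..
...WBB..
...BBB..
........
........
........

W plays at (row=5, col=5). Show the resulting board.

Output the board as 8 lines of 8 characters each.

Answer: ........
........
.....B..
...WBB..
...BWB..
.....W..
........
........

Derivation:
Place W at (5,5); scan 8 dirs for brackets.
Dir NW: opp run (4,4) capped by W -> flip
Dir N: opp run (4,5) (3,5) (2,5), next='.' -> no flip
Dir NE: first cell '.' (not opp) -> no flip
Dir W: first cell '.' (not opp) -> no flip
Dir E: first cell '.' (not opp) -> no flip
Dir SW: first cell '.' (not opp) -> no flip
Dir S: first cell '.' (not opp) -> no flip
Dir SE: first cell '.' (not opp) -> no flip
All flips: (4,4)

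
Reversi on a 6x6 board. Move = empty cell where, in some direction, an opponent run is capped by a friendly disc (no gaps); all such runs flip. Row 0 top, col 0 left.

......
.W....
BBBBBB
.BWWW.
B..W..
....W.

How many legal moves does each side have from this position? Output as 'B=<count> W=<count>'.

-- B to move --
(0,0): flips 1 -> legal
(0,1): flips 1 -> legal
(0,2): flips 1 -> legal
(1,0): no bracket -> illegal
(1,2): no bracket -> illegal
(3,5): flips 3 -> legal
(4,1): flips 1 -> legal
(4,2): flips 2 -> legal
(4,4): flips 2 -> legal
(4,5): flips 1 -> legal
(5,2): flips 2 -> legal
(5,3): flips 2 -> legal
(5,5): no bracket -> illegal
B mobility = 10
-- W to move --
(1,0): flips 1 -> legal
(1,2): flips 2 -> legal
(1,3): flips 1 -> legal
(1,4): flips 2 -> legal
(1,5): flips 1 -> legal
(3,0): flips 1 -> legal
(3,5): no bracket -> illegal
(4,1): flips 2 -> legal
(4,2): no bracket -> illegal
(5,0): no bracket -> illegal
(5,1): no bracket -> illegal
W mobility = 7

Answer: B=10 W=7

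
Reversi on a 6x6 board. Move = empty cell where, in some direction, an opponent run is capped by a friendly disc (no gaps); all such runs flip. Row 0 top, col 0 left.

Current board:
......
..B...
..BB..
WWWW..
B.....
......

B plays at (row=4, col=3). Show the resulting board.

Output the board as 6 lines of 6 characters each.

Answer: ......
..B...
..BB..
WWWB..
B..B..
......

Derivation:
Place B at (4,3); scan 8 dirs for brackets.
Dir NW: opp run (3,2), next='.' -> no flip
Dir N: opp run (3,3) capped by B -> flip
Dir NE: first cell '.' (not opp) -> no flip
Dir W: first cell '.' (not opp) -> no flip
Dir E: first cell '.' (not opp) -> no flip
Dir SW: first cell '.' (not opp) -> no flip
Dir S: first cell '.' (not opp) -> no flip
Dir SE: first cell '.' (not opp) -> no flip
All flips: (3,3)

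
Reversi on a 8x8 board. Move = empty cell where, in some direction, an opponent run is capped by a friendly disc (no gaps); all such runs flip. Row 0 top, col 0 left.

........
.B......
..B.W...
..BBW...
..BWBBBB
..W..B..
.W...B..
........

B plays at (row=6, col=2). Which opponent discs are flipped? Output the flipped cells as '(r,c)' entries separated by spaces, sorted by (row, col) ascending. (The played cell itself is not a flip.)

Answer: (5,2)

Derivation:
Dir NW: first cell '.' (not opp) -> no flip
Dir N: opp run (5,2) capped by B -> flip
Dir NE: first cell '.' (not opp) -> no flip
Dir W: opp run (6,1), next='.' -> no flip
Dir E: first cell '.' (not opp) -> no flip
Dir SW: first cell '.' (not opp) -> no flip
Dir S: first cell '.' (not opp) -> no flip
Dir SE: first cell '.' (not opp) -> no flip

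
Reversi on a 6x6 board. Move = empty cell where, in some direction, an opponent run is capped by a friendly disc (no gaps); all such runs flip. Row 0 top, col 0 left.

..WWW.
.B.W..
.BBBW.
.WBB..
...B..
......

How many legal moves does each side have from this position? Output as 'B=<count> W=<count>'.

-- B to move --
(0,1): no bracket -> illegal
(0,5): no bracket -> illegal
(1,2): no bracket -> illegal
(1,4): no bracket -> illegal
(1,5): flips 1 -> legal
(2,0): no bracket -> illegal
(2,5): flips 1 -> legal
(3,0): flips 1 -> legal
(3,4): no bracket -> illegal
(3,5): no bracket -> illegal
(4,0): flips 1 -> legal
(4,1): flips 1 -> legal
(4,2): no bracket -> illegal
B mobility = 5
-- W to move --
(0,0): no bracket -> illegal
(0,1): flips 2 -> legal
(1,0): no bracket -> illegal
(1,2): no bracket -> illegal
(1,4): no bracket -> illegal
(2,0): flips 4 -> legal
(3,0): no bracket -> illegal
(3,4): flips 2 -> legal
(4,1): no bracket -> illegal
(4,2): flips 1 -> legal
(4,4): no bracket -> illegal
(5,2): no bracket -> illegal
(5,3): flips 3 -> legal
(5,4): no bracket -> illegal
W mobility = 5

Answer: B=5 W=5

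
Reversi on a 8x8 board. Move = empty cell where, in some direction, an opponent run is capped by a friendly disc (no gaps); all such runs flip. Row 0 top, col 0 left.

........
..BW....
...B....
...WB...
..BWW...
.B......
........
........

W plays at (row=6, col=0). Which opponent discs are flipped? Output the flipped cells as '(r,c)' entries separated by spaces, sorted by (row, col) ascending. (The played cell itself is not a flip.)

Answer: (4,2) (5,1)

Derivation:
Dir NW: edge -> no flip
Dir N: first cell '.' (not opp) -> no flip
Dir NE: opp run (5,1) (4,2) capped by W -> flip
Dir W: edge -> no flip
Dir E: first cell '.' (not opp) -> no flip
Dir SW: edge -> no flip
Dir S: first cell '.' (not opp) -> no flip
Dir SE: first cell '.' (not opp) -> no flip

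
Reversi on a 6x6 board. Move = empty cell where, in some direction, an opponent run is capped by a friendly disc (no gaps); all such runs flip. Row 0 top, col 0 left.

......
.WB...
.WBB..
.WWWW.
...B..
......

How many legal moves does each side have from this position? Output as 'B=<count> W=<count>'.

Answer: B=10 W=9

Derivation:
-- B to move --
(0,0): flips 1 -> legal
(0,1): no bracket -> illegal
(0,2): no bracket -> illegal
(1,0): flips 3 -> legal
(2,0): flips 1 -> legal
(2,4): no bracket -> illegal
(2,5): flips 1 -> legal
(3,0): flips 1 -> legal
(3,5): no bracket -> illegal
(4,0): flips 1 -> legal
(4,1): flips 1 -> legal
(4,2): flips 1 -> legal
(4,4): flips 1 -> legal
(4,5): flips 1 -> legal
B mobility = 10
-- W to move --
(0,1): flips 2 -> legal
(0,2): flips 2 -> legal
(0,3): flips 1 -> legal
(1,3): flips 3 -> legal
(1,4): flips 1 -> legal
(2,4): flips 2 -> legal
(4,2): no bracket -> illegal
(4,4): no bracket -> illegal
(5,2): flips 1 -> legal
(5,3): flips 1 -> legal
(5,4): flips 1 -> legal
W mobility = 9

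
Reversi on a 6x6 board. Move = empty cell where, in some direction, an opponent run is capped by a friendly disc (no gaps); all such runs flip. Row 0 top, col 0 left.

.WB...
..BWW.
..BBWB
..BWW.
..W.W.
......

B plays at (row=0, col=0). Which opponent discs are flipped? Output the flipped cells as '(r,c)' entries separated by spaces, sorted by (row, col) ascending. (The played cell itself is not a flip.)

Answer: (0,1)

Derivation:
Dir NW: edge -> no flip
Dir N: edge -> no flip
Dir NE: edge -> no flip
Dir W: edge -> no flip
Dir E: opp run (0,1) capped by B -> flip
Dir SW: edge -> no flip
Dir S: first cell '.' (not opp) -> no flip
Dir SE: first cell '.' (not opp) -> no flip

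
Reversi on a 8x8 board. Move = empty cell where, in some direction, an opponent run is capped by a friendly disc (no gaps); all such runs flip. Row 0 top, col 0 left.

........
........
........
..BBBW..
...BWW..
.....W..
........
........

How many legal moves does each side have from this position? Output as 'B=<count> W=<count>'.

-- B to move --
(2,4): no bracket -> illegal
(2,5): no bracket -> illegal
(2,6): no bracket -> illegal
(3,6): flips 1 -> legal
(4,6): flips 2 -> legal
(5,3): no bracket -> illegal
(5,4): flips 1 -> legal
(5,6): flips 1 -> legal
(6,4): no bracket -> illegal
(6,5): no bracket -> illegal
(6,6): flips 2 -> legal
B mobility = 5
-- W to move --
(2,1): no bracket -> illegal
(2,2): flips 1 -> legal
(2,3): flips 1 -> legal
(2,4): flips 1 -> legal
(2,5): no bracket -> illegal
(3,1): flips 3 -> legal
(4,1): no bracket -> illegal
(4,2): flips 1 -> legal
(5,2): no bracket -> illegal
(5,3): no bracket -> illegal
(5,4): no bracket -> illegal
W mobility = 5

Answer: B=5 W=5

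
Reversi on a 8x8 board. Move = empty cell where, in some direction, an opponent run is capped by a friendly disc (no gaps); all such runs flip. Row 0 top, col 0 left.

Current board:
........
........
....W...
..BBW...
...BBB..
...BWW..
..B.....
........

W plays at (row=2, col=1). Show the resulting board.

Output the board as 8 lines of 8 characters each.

Answer: ........
........
.W..W...
..WBW...
...WBB..
...BWW..
..B.....
........

Derivation:
Place W at (2,1); scan 8 dirs for brackets.
Dir NW: first cell '.' (not opp) -> no flip
Dir N: first cell '.' (not opp) -> no flip
Dir NE: first cell '.' (not opp) -> no flip
Dir W: first cell '.' (not opp) -> no flip
Dir E: first cell '.' (not opp) -> no flip
Dir SW: first cell '.' (not opp) -> no flip
Dir S: first cell '.' (not opp) -> no flip
Dir SE: opp run (3,2) (4,3) capped by W -> flip
All flips: (3,2) (4,3)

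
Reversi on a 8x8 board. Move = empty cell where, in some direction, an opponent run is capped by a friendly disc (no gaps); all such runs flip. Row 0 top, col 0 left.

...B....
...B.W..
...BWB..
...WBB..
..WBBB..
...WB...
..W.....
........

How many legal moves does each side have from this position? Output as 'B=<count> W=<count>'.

Answer: B=8 W=7

Derivation:
-- B to move --
(0,4): no bracket -> illegal
(0,5): flips 1 -> legal
(0,6): no bracket -> illegal
(1,4): flips 1 -> legal
(1,6): no bracket -> illegal
(2,2): flips 1 -> legal
(2,6): no bracket -> illegal
(3,1): no bracket -> illegal
(3,2): flips 1 -> legal
(4,1): flips 1 -> legal
(5,1): no bracket -> illegal
(5,2): flips 1 -> legal
(6,1): no bracket -> illegal
(6,3): flips 1 -> legal
(6,4): no bracket -> illegal
(7,1): flips 2 -> legal
(7,2): no bracket -> illegal
(7,3): no bracket -> illegal
B mobility = 8
-- W to move --
(0,2): flips 1 -> legal
(0,4): no bracket -> illegal
(1,2): no bracket -> illegal
(1,4): no bracket -> illegal
(1,6): no bracket -> illegal
(2,2): flips 1 -> legal
(2,6): flips 3 -> legal
(3,2): no bracket -> illegal
(3,6): flips 2 -> legal
(4,6): flips 4 -> legal
(5,2): no bracket -> illegal
(5,5): flips 5 -> legal
(5,6): no bracket -> illegal
(6,3): no bracket -> illegal
(6,4): flips 3 -> legal
(6,5): no bracket -> illegal
W mobility = 7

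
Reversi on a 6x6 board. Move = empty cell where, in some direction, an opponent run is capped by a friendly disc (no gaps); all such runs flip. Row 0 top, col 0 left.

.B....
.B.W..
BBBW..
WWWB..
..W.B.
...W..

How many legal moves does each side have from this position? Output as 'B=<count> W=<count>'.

-- B to move --
(0,2): no bracket -> illegal
(0,3): flips 2 -> legal
(0,4): flips 1 -> legal
(1,2): no bracket -> illegal
(1,4): no bracket -> illegal
(2,4): flips 1 -> legal
(3,4): no bracket -> illegal
(4,0): flips 2 -> legal
(4,1): flips 1 -> legal
(4,3): flips 1 -> legal
(5,1): flips 1 -> legal
(5,2): flips 2 -> legal
(5,4): no bracket -> illegal
B mobility = 8
-- W to move --
(0,0): no bracket -> illegal
(0,2): no bracket -> illegal
(1,0): flips 2 -> legal
(1,2): flips 2 -> legal
(2,4): flips 1 -> legal
(3,4): flips 1 -> legal
(3,5): flips 1 -> legal
(4,3): flips 1 -> legal
(4,5): no bracket -> illegal
(5,4): no bracket -> illegal
(5,5): no bracket -> illegal
W mobility = 6

Answer: B=8 W=6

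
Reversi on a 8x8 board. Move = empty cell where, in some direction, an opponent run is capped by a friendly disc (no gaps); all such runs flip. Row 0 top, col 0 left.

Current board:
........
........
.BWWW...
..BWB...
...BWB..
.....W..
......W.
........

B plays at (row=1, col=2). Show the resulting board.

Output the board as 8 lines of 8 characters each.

Answer: ........
..B.....
.BBBW...
..BWB...
...BWB..
.....W..
......W.
........

Derivation:
Place B at (1,2); scan 8 dirs for brackets.
Dir NW: first cell '.' (not opp) -> no flip
Dir N: first cell '.' (not opp) -> no flip
Dir NE: first cell '.' (not opp) -> no flip
Dir W: first cell '.' (not opp) -> no flip
Dir E: first cell '.' (not opp) -> no flip
Dir SW: first cell 'B' (not opp) -> no flip
Dir S: opp run (2,2) capped by B -> flip
Dir SE: opp run (2,3) capped by B -> flip
All flips: (2,2) (2,3)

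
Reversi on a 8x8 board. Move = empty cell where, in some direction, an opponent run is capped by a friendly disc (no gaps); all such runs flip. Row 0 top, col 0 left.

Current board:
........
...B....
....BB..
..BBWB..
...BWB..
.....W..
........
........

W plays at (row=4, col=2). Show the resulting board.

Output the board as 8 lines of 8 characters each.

Answer: ........
...B....
....BB..
..BBWB..
..WWWB..
.....W..
........
........

Derivation:
Place W at (4,2); scan 8 dirs for brackets.
Dir NW: first cell '.' (not opp) -> no flip
Dir N: opp run (3,2), next='.' -> no flip
Dir NE: opp run (3,3) (2,4), next='.' -> no flip
Dir W: first cell '.' (not opp) -> no flip
Dir E: opp run (4,3) capped by W -> flip
Dir SW: first cell '.' (not opp) -> no flip
Dir S: first cell '.' (not opp) -> no flip
Dir SE: first cell '.' (not opp) -> no flip
All flips: (4,3)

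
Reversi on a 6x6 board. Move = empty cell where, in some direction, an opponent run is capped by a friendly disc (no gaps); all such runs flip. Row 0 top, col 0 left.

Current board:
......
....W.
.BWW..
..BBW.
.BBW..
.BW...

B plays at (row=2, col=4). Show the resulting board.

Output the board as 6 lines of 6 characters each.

Answer: ......
....W.
.BBBB.
..BBW.
.BBW..
.BW...

Derivation:
Place B at (2,4); scan 8 dirs for brackets.
Dir NW: first cell '.' (not opp) -> no flip
Dir N: opp run (1,4), next='.' -> no flip
Dir NE: first cell '.' (not opp) -> no flip
Dir W: opp run (2,3) (2,2) capped by B -> flip
Dir E: first cell '.' (not opp) -> no flip
Dir SW: first cell 'B' (not opp) -> no flip
Dir S: opp run (3,4), next='.' -> no flip
Dir SE: first cell '.' (not opp) -> no flip
All flips: (2,2) (2,3)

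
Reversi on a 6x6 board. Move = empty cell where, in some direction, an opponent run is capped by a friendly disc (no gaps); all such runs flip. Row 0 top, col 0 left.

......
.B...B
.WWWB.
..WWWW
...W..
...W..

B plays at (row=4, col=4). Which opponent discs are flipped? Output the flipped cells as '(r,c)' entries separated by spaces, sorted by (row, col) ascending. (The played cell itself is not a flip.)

Dir NW: opp run (3,3) (2,2) capped by B -> flip
Dir N: opp run (3,4) capped by B -> flip
Dir NE: opp run (3,5), next=edge -> no flip
Dir W: opp run (4,3), next='.' -> no flip
Dir E: first cell '.' (not opp) -> no flip
Dir SW: opp run (5,3), next=edge -> no flip
Dir S: first cell '.' (not opp) -> no flip
Dir SE: first cell '.' (not opp) -> no flip

Answer: (2,2) (3,3) (3,4)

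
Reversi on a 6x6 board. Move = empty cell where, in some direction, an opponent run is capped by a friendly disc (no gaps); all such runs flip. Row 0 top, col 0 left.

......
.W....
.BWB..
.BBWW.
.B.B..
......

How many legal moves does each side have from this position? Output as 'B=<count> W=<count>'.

-- B to move --
(0,0): no bracket -> illegal
(0,1): flips 1 -> legal
(0,2): no bracket -> illegal
(1,0): no bracket -> illegal
(1,2): flips 1 -> legal
(1,3): flips 1 -> legal
(2,0): no bracket -> illegal
(2,4): no bracket -> illegal
(2,5): flips 1 -> legal
(3,5): flips 2 -> legal
(4,2): no bracket -> illegal
(4,4): no bracket -> illegal
(4,5): flips 1 -> legal
B mobility = 6
-- W to move --
(1,0): no bracket -> illegal
(1,2): flips 1 -> legal
(1,3): flips 1 -> legal
(1,4): no bracket -> illegal
(2,0): flips 1 -> legal
(2,4): flips 1 -> legal
(3,0): flips 2 -> legal
(4,0): flips 1 -> legal
(4,2): flips 1 -> legal
(4,4): no bracket -> illegal
(5,0): no bracket -> illegal
(5,1): flips 3 -> legal
(5,2): flips 1 -> legal
(5,3): flips 1 -> legal
(5,4): no bracket -> illegal
W mobility = 10

Answer: B=6 W=10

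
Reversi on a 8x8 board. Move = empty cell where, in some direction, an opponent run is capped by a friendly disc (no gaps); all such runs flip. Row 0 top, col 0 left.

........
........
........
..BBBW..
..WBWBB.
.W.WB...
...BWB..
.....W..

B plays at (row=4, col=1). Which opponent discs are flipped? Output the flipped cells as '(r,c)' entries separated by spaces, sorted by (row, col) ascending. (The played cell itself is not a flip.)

Answer: (4,2)

Derivation:
Dir NW: first cell '.' (not opp) -> no flip
Dir N: first cell '.' (not opp) -> no flip
Dir NE: first cell 'B' (not opp) -> no flip
Dir W: first cell '.' (not opp) -> no flip
Dir E: opp run (4,2) capped by B -> flip
Dir SW: first cell '.' (not opp) -> no flip
Dir S: opp run (5,1), next='.' -> no flip
Dir SE: first cell '.' (not opp) -> no flip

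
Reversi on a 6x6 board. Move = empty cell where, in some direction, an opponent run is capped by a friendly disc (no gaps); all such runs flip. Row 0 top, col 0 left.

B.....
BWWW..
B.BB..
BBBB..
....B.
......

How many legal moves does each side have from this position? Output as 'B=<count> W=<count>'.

Answer: B=5 W=5

Derivation:
-- B to move --
(0,1): flips 1 -> legal
(0,2): flips 2 -> legal
(0,3): flips 1 -> legal
(0,4): flips 1 -> legal
(1,4): flips 3 -> legal
(2,1): no bracket -> illegal
(2,4): no bracket -> illegal
B mobility = 5
-- W to move --
(0,1): no bracket -> illegal
(1,4): no bracket -> illegal
(2,1): no bracket -> illegal
(2,4): no bracket -> illegal
(3,4): flips 1 -> legal
(3,5): no bracket -> illegal
(4,0): flips 2 -> legal
(4,1): no bracket -> illegal
(4,2): flips 2 -> legal
(4,3): flips 2 -> legal
(4,5): no bracket -> illegal
(5,3): no bracket -> illegal
(5,4): no bracket -> illegal
(5,5): flips 3 -> legal
W mobility = 5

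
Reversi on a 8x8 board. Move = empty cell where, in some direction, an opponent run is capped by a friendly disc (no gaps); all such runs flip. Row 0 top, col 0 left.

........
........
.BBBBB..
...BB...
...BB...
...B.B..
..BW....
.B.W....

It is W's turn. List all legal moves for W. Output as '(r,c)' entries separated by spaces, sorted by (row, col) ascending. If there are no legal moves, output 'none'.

Answer: (1,3) (5,1) (6,1)

Derivation:
(1,0): no bracket -> illegal
(1,1): no bracket -> illegal
(1,2): no bracket -> illegal
(1,3): flips 4 -> legal
(1,4): no bracket -> illegal
(1,5): no bracket -> illegal
(1,6): no bracket -> illegal
(2,0): no bracket -> illegal
(2,6): no bracket -> illegal
(3,0): no bracket -> illegal
(3,1): no bracket -> illegal
(3,2): no bracket -> illegal
(3,5): no bracket -> illegal
(3,6): no bracket -> illegal
(4,2): no bracket -> illegal
(4,5): no bracket -> illegal
(4,6): no bracket -> illegal
(5,1): flips 1 -> legal
(5,2): no bracket -> illegal
(5,4): no bracket -> illegal
(5,6): no bracket -> illegal
(6,0): no bracket -> illegal
(6,1): flips 1 -> legal
(6,4): no bracket -> illegal
(6,5): no bracket -> illegal
(6,6): no bracket -> illegal
(7,0): no bracket -> illegal
(7,2): no bracket -> illegal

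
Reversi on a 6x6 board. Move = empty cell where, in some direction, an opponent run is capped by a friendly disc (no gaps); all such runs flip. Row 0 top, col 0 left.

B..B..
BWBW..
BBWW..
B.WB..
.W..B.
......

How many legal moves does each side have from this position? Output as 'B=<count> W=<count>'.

-- B to move --
(0,1): flips 1 -> legal
(0,2): flips 1 -> legal
(0,4): no bracket -> illegal
(1,4): flips 1 -> legal
(2,4): flips 2 -> legal
(3,1): flips 1 -> legal
(3,4): flips 1 -> legal
(4,0): no bracket -> illegal
(4,2): flips 2 -> legal
(4,3): flips 1 -> legal
(5,0): no bracket -> illegal
(5,1): no bracket -> illegal
(5,2): flips 1 -> legal
B mobility = 9
-- W to move --
(0,1): flips 1 -> legal
(0,2): flips 1 -> legal
(0,4): no bracket -> illegal
(1,4): no bracket -> illegal
(2,4): no bracket -> illegal
(3,1): flips 1 -> legal
(3,4): flips 1 -> legal
(3,5): no bracket -> illegal
(4,0): no bracket -> illegal
(4,2): no bracket -> illegal
(4,3): flips 1 -> legal
(4,5): no bracket -> illegal
(5,3): no bracket -> illegal
(5,4): no bracket -> illegal
(5,5): flips 2 -> legal
W mobility = 6

Answer: B=9 W=6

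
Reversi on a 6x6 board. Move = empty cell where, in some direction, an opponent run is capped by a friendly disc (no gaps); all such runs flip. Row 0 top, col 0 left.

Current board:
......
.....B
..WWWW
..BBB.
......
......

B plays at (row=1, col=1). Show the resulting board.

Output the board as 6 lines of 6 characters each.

Answer: ......
.B...B
..BWWW
..BBB.
......
......

Derivation:
Place B at (1,1); scan 8 dirs for brackets.
Dir NW: first cell '.' (not opp) -> no flip
Dir N: first cell '.' (not opp) -> no flip
Dir NE: first cell '.' (not opp) -> no flip
Dir W: first cell '.' (not opp) -> no flip
Dir E: first cell '.' (not opp) -> no flip
Dir SW: first cell '.' (not opp) -> no flip
Dir S: first cell '.' (not opp) -> no flip
Dir SE: opp run (2,2) capped by B -> flip
All flips: (2,2)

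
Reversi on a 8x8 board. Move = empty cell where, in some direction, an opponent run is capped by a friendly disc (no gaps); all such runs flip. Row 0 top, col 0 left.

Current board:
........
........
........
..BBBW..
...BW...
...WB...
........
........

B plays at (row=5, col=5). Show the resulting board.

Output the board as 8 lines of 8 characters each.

Place B at (5,5); scan 8 dirs for brackets.
Dir NW: opp run (4,4) capped by B -> flip
Dir N: first cell '.' (not opp) -> no flip
Dir NE: first cell '.' (not opp) -> no flip
Dir W: first cell 'B' (not opp) -> no flip
Dir E: first cell '.' (not opp) -> no flip
Dir SW: first cell '.' (not opp) -> no flip
Dir S: first cell '.' (not opp) -> no flip
Dir SE: first cell '.' (not opp) -> no flip
All flips: (4,4)

Answer: ........
........
........
..BBBW..
...BB...
...WBB..
........
........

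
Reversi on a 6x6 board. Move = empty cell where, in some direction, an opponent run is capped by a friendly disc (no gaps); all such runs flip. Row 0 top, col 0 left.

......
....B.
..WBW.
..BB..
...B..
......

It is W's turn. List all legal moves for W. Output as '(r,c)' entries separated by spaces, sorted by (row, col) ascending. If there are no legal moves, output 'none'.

(0,3): no bracket -> illegal
(0,4): flips 1 -> legal
(0,5): no bracket -> illegal
(1,2): no bracket -> illegal
(1,3): no bracket -> illegal
(1,5): no bracket -> illegal
(2,1): no bracket -> illegal
(2,5): no bracket -> illegal
(3,1): no bracket -> illegal
(3,4): no bracket -> illegal
(4,1): no bracket -> illegal
(4,2): flips 2 -> legal
(4,4): flips 1 -> legal
(5,2): no bracket -> illegal
(5,3): no bracket -> illegal
(5,4): no bracket -> illegal

Answer: (0,4) (4,2) (4,4)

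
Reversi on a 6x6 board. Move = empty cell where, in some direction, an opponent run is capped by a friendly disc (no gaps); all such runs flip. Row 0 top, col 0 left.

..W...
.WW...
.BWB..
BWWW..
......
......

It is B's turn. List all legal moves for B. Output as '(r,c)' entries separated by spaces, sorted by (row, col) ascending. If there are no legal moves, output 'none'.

Answer: (0,1) (0,3) (3,4) (4,1) (4,3)

Derivation:
(0,0): no bracket -> illegal
(0,1): flips 2 -> legal
(0,3): flips 1 -> legal
(1,0): no bracket -> illegal
(1,3): no bracket -> illegal
(2,0): no bracket -> illegal
(2,4): no bracket -> illegal
(3,4): flips 3 -> legal
(4,0): no bracket -> illegal
(4,1): flips 2 -> legal
(4,2): no bracket -> illegal
(4,3): flips 2 -> legal
(4,4): no bracket -> illegal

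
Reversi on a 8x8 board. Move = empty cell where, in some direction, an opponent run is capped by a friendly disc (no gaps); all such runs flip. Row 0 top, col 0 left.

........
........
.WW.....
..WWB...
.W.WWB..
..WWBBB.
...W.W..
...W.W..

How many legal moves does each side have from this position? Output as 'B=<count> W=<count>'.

Answer: B=9 W=9

Derivation:
-- B to move --
(1,0): flips 3 -> legal
(1,1): flips 3 -> legal
(1,2): no bracket -> illegal
(1,3): no bracket -> illegal
(2,0): no bracket -> illegal
(2,3): no bracket -> illegal
(2,4): no bracket -> illegal
(3,0): no bracket -> illegal
(3,1): flips 2 -> legal
(3,5): no bracket -> illegal
(4,0): no bracket -> illegal
(4,2): flips 2 -> legal
(5,0): no bracket -> illegal
(5,1): flips 2 -> legal
(6,1): flips 2 -> legal
(6,2): no bracket -> illegal
(6,4): no bracket -> illegal
(6,6): no bracket -> illegal
(7,2): flips 1 -> legal
(7,4): flips 1 -> legal
(7,6): flips 1 -> legal
B mobility = 9
-- W to move --
(2,3): no bracket -> illegal
(2,4): flips 1 -> legal
(2,5): flips 1 -> legal
(3,5): flips 3 -> legal
(3,6): flips 2 -> legal
(4,6): flips 1 -> legal
(4,7): flips 1 -> legal
(5,7): flips 3 -> legal
(6,4): flips 1 -> legal
(6,6): flips 1 -> legal
(6,7): no bracket -> illegal
W mobility = 9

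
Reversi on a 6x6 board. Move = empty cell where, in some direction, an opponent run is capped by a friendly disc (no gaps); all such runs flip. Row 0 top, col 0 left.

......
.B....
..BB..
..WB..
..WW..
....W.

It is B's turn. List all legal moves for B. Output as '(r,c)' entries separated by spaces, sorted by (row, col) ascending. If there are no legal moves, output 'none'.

(2,1): no bracket -> illegal
(3,1): flips 1 -> legal
(3,4): no bracket -> illegal
(4,1): flips 1 -> legal
(4,4): no bracket -> illegal
(4,5): no bracket -> illegal
(5,1): flips 1 -> legal
(5,2): flips 2 -> legal
(5,3): flips 1 -> legal
(5,5): no bracket -> illegal

Answer: (3,1) (4,1) (5,1) (5,2) (5,3)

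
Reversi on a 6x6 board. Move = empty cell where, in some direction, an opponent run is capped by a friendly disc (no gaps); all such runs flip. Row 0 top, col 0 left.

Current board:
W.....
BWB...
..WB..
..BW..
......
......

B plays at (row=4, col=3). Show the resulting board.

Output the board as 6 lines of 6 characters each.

Place B at (4,3); scan 8 dirs for brackets.
Dir NW: first cell 'B' (not opp) -> no flip
Dir N: opp run (3,3) capped by B -> flip
Dir NE: first cell '.' (not opp) -> no flip
Dir W: first cell '.' (not opp) -> no flip
Dir E: first cell '.' (not opp) -> no flip
Dir SW: first cell '.' (not opp) -> no flip
Dir S: first cell '.' (not opp) -> no flip
Dir SE: first cell '.' (not opp) -> no flip
All flips: (3,3)

Answer: W.....
BWB...
..WB..
..BB..
...B..
......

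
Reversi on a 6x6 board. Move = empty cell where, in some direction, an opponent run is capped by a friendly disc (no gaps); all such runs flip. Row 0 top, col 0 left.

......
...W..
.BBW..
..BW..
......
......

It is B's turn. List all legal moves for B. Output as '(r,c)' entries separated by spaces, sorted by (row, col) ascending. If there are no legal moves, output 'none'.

Answer: (0,4) (1,4) (2,4) (3,4) (4,4)

Derivation:
(0,2): no bracket -> illegal
(0,3): no bracket -> illegal
(0,4): flips 1 -> legal
(1,2): no bracket -> illegal
(1,4): flips 1 -> legal
(2,4): flips 1 -> legal
(3,4): flips 1 -> legal
(4,2): no bracket -> illegal
(4,3): no bracket -> illegal
(4,4): flips 1 -> legal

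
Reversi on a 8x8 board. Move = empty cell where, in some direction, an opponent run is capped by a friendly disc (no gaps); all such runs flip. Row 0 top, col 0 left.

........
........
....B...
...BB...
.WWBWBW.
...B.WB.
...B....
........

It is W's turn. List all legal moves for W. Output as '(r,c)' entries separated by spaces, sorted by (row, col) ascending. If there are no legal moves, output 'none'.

(1,3): no bracket -> illegal
(1,4): flips 2 -> legal
(1,5): flips 2 -> legal
(2,2): flips 1 -> legal
(2,3): no bracket -> illegal
(2,5): no bracket -> illegal
(3,2): no bracket -> illegal
(3,5): flips 1 -> legal
(3,6): no bracket -> illegal
(4,7): no bracket -> illegal
(5,2): no bracket -> illegal
(5,4): no bracket -> illegal
(5,7): flips 1 -> legal
(6,2): flips 1 -> legal
(6,4): flips 1 -> legal
(6,5): no bracket -> illegal
(6,6): flips 1 -> legal
(6,7): no bracket -> illegal
(7,2): no bracket -> illegal
(7,3): no bracket -> illegal
(7,4): no bracket -> illegal

Answer: (1,4) (1,5) (2,2) (3,5) (5,7) (6,2) (6,4) (6,6)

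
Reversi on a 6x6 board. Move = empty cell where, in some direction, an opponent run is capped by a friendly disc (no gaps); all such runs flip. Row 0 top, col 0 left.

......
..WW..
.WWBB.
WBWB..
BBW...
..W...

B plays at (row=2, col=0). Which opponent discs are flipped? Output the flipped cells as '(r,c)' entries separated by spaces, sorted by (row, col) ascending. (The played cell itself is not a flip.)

Dir NW: edge -> no flip
Dir N: first cell '.' (not opp) -> no flip
Dir NE: first cell '.' (not opp) -> no flip
Dir W: edge -> no flip
Dir E: opp run (2,1) (2,2) capped by B -> flip
Dir SW: edge -> no flip
Dir S: opp run (3,0) capped by B -> flip
Dir SE: first cell 'B' (not opp) -> no flip

Answer: (2,1) (2,2) (3,0)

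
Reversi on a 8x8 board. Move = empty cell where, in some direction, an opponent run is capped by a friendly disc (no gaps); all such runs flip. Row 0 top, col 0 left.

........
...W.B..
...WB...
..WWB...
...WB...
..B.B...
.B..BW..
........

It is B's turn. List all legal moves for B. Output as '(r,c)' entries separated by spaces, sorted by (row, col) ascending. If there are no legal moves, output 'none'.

(0,2): flips 1 -> legal
(0,3): no bracket -> illegal
(0,4): no bracket -> illegal
(1,2): flips 1 -> legal
(1,4): no bracket -> illegal
(2,1): flips 2 -> legal
(2,2): flips 2 -> legal
(3,1): flips 2 -> legal
(4,1): no bracket -> illegal
(4,2): flips 2 -> legal
(5,3): no bracket -> illegal
(5,5): no bracket -> illegal
(5,6): no bracket -> illegal
(6,6): flips 1 -> legal
(7,4): no bracket -> illegal
(7,5): no bracket -> illegal
(7,6): flips 1 -> legal

Answer: (0,2) (1,2) (2,1) (2,2) (3,1) (4,2) (6,6) (7,6)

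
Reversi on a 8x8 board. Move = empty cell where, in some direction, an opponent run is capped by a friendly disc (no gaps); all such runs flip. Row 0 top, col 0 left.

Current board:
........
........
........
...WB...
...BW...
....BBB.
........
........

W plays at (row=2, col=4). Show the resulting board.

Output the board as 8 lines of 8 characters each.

Answer: ........
........
....W...
...WW...
...BW...
....BBB.
........
........

Derivation:
Place W at (2,4); scan 8 dirs for brackets.
Dir NW: first cell '.' (not opp) -> no flip
Dir N: first cell '.' (not opp) -> no flip
Dir NE: first cell '.' (not opp) -> no flip
Dir W: first cell '.' (not opp) -> no flip
Dir E: first cell '.' (not opp) -> no flip
Dir SW: first cell 'W' (not opp) -> no flip
Dir S: opp run (3,4) capped by W -> flip
Dir SE: first cell '.' (not opp) -> no flip
All flips: (3,4)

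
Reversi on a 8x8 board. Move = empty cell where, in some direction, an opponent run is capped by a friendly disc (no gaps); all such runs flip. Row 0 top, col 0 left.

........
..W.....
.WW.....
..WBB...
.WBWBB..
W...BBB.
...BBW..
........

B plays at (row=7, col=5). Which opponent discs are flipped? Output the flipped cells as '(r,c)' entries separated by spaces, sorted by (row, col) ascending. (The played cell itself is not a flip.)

Dir NW: first cell 'B' (not opp) -> no flip
Dir N: opp run (6,5) capped by B -> flip
Dir NE: first cell '.' (not opp) -> no flip
Dir W: first cell '.' (not opp) -> no flip
Dir E: first cell '.' (not opp) -> no flip
Dir SW: edge -> no flip
Dir S: edge -> no flip
Dir SE: edge -> no flip

Answer: (6,5)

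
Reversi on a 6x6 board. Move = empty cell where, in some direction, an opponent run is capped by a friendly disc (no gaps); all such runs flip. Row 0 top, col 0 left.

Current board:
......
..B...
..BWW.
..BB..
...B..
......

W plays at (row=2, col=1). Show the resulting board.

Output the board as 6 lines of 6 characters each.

Answer: ......
..B...
.WWWW.
..BB..
...B..
......

Derivation:
Place W at (2,1); scan 8 dirs for brackets.
Dir NW: first cell '.' (not opp) -> no flip
Dir N: first cell '.' (not opp) -> no flip
Dir NE: opp run (1,2), next='.' -> no flip
Dir W: first cell '.' (not opp) -> no flip
Dir E: opp run (2,2) capped by W -> flip
Dir SW: first cell '.' (not opp) -> no flip
Dir S: first cell '.' (not opp) -> no flip
Dir SE: opp run (3,2) (4,3), next='.' -> no flip
All flips: (2,2)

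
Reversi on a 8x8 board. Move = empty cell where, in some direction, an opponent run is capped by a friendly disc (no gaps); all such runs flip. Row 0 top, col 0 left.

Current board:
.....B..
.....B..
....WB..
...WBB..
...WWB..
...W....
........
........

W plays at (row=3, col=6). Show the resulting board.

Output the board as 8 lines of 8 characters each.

Answer: .....B..
.....B..
....WB..
...WWWW.
...WWB..
...W....
........
........

Derivation:
Place W at (3,6); scan 8 dirs for brackets.
Dir NW: opp run (2,5), next='.' -> no flip
Dir N: first cell '.' (not opp) -> no flip
Dir NE: first cell '.' (not opp) -> no flip
Dir W: opp run (3,5) (3,4) capped by W -> flip
Dir E: first cell '.' (not opp) -> no flip
Dir SW: opp run (4,5), next='.' -> no flip
Dir S: first cell '.' (not opp) -> no flip
Dir SE: first cell '.' (not opp) -> no flip
All flips: (3,4) (3,5)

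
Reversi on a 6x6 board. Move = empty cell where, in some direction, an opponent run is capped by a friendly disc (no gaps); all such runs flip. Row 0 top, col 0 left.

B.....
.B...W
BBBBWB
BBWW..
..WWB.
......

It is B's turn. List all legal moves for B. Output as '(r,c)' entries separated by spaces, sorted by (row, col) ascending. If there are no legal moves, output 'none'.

Answer: (0,5) (3,4) (4,1) (5,2) (5,3) (5,4)

Derivation:
(0,4): no bracket -> illegal
(0,5): flips 1 -> legal
(1,3): no bracket -> illegal
(1,4): no bracket -> illegal
(3,4): flips 2 -> legal
(3,5): no bracket -> illegal
(4,1): flips 3 -> legal
(5,1): no bracket -> illegal
(5,2): flips 2 -> legal
(5,3): flips 3 -> legal
(5,4): flips 2 -> legal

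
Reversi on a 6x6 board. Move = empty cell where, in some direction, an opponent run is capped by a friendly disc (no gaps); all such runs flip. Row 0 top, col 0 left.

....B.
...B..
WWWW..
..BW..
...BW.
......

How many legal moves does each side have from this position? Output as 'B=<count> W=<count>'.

-- B to move --
(1,0): flips 1 -> legal
(1,1): no bracket -> illegal
(1,2): flips 1 -> legal
(1,4): flips 1 -> legal
(2,4): no bracket -> illegal
(3,0): no bracket -> illegal
(3,1): flips 1 -> legal
(3,4): flips 1 -> legal
(3,5): no bracket -> illegal
(4,2): no bracket -> illegal
(4,5): flips 1 -> legal
(5,3): no bracket -> illegal
(5,4): no bracket -> illegal
(5,5): no bracket -> illegal
B mobility = 6
-- W to move --
(0,2): no bracket -> illegal
(0,3): flips 1 -> legal
(0,5): no bracket -> illegal
(1,2): no bracket -> illegal
(1,4): no bracket -> illegal
(1,5): no bracket -> illegal
(2,4): no bracket -> illegal
(3,1): flips 1 -> legal
(3,4): no bracket -> illegal
(4,1): flips 1 -> legal
(4,2): flips 2 -> legal
(5,2): no bracket -> illegal
(5,3): flips 1 -> legal
(5,4): flips 2 -> legal
W mobility = 6

Answer: B=6 W=6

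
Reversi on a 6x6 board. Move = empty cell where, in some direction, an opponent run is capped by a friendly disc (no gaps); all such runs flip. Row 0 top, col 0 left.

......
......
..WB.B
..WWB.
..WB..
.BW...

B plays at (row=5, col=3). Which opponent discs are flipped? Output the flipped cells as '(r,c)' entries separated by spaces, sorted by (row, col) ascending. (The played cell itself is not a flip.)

Dir NW: opp run (4,2), next='.' -> no flip
Dir N: first cell 'B' (not opp) -> no flip
Dir NE: first cell '.' (not opp) -> no flip
Dir W: opp run (5,2) capped by B -> flip
Dir E: first cell '.' (not opp) -> no flip
Dir SW: edge -> no flip
Dir S: edge -> no flip
Dir SE: edge -> no flip

Answer: (5,2)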